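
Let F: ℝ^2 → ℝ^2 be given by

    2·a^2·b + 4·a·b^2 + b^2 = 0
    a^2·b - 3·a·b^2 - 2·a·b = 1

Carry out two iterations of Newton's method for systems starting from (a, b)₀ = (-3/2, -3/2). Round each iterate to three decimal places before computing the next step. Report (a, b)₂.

(-0.265, -1.328)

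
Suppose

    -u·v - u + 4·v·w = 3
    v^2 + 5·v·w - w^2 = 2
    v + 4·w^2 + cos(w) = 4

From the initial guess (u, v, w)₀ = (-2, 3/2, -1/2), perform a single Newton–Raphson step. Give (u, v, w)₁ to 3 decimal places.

At (-2, 3/2, -1/2): F = (-1.000, -3.750, -0.62242).
Jacobian J = [[-v - 1, -u + 4·w, 4·v], [0, 2·v + 5·w, 5·v - 2·w], [0, 1, 8·w - sin(w)]].
At the point, J = [[-2.500, 0.000, 6.000], [0.000, 0.500, 8.500], [0.000, 1.000, -3.52057]] (det J = 25.65072).
Solving J·Δ = −F gives Δ = (0.404, 1.802, 0.335).
Then the next iterate is (u, v, w)₁ = (-1.596, 3.302, -0.165).

(-1.596, 3.302, -0.165)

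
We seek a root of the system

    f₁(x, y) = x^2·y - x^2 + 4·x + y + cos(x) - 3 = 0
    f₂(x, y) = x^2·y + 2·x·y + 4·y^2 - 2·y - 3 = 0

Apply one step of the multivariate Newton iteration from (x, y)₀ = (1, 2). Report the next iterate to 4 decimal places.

(0.3419, 1.4274)

At (1, 2): F = (4.540302, 15.0000).
Jacobian J = [[2·x·y - 2·x - sin(x) + 4, x^2 + 1], [2·x·y + 2·y, x^2 + 2·x + 8·y - 2]].
At the point, J = [[5.158529, 2.0000], [8.0000, 17.0000]] (det J = 71.694993).
Solving J·Δ = −F gives Δ = (-0.6581, -0.5726).
Then the next iterate is (x, y)₁ = (0.3419, 1.4274).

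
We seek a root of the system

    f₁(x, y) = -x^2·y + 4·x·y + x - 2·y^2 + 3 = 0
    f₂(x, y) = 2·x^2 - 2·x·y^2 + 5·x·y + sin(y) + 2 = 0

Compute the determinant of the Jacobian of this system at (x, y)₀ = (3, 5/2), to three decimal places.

J = [[-2·x·y + 4·y + 1, -x^2 + 4·x - 4·y], [4·x - 2·y^2 + 5·y, -4·x·y + 5·x + cos(y)]].
At the point, J = [[-4.000, -7.000], [12.000, -15.80114]].
det J = 147.205.

147.205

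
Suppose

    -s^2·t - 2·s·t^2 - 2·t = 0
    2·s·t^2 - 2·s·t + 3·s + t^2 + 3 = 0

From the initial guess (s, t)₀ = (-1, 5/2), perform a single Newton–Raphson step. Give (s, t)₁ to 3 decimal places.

At (-1, 5/2): F = (5.000, -1.250).
Jacobian J = [[-2·s·t - 2·t^2, -s^2 - 4·s·t - 2], [2·t^2 - 2·t + 3, 4·s·t - 2·s + 2·t]].
At the point, J = [[-7.500, 7.000], [10.500, -3.000]] (det J = -51.000).
Solving J·Δ = −F gives Δ = (-0.123, -0.846).
Then the next iterate is (s, t)₁ = (-1.123, 1.654).

(-1.123, 1.654)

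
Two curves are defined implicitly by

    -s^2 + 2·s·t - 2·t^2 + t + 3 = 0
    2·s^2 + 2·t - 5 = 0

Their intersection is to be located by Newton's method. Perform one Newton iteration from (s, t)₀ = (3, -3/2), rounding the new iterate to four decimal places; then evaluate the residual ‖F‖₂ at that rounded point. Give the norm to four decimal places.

At (3, -3/2): F = (-21.0000, 10.0000).
Jacobian J = [[-2·s + 2·t, 2·s - 4·t + 1], [4·s, 2]].
At the point, J = [[-9.0000, 13.0000], [12.0000, 2.0000]] (det J = -174.0000).
Solving J·Δ = −F gives Δ = (-0.9885, 0.9310).
Then the next iterate is (s, t)₁ = (2.0115, -0.5690).
Re-evaluating at (2.0115, -0.5690): F = (-4.551741, 1.954264), so ‖F‖₂ = 4.9535.

4.9535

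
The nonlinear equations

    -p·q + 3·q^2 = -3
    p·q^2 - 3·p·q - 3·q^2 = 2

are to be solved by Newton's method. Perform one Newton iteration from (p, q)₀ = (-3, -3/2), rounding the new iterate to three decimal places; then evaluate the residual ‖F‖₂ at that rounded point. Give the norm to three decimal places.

8.029

At (-3, -3/2): F = (5.250, -29.000).
Jacobian J = [[-q, -p + 6·q], [q^2 - 3·q, 2·p·q - 3·p - 6·q]].
At the point, J = [[1.500, -6.000], [6.750, 27.000]] (det J = 81.000).
Solving J·Δ = −F gives Δ = (0.398, 0.975).
Then the next iterate is (p, q)₁ = (-2.602, -0.525).
Re-evaluating at (-2.602, -0.525): F = (2.46083, -7.64220), so ‖F‖₂ = 8.029.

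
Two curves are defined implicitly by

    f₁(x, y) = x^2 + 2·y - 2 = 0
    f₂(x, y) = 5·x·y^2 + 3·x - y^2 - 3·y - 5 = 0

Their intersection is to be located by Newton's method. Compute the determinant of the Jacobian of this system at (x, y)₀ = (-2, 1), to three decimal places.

84.000

J = [[2·x, 2], [5·y^2 + 3, 10·x·y - 2·y - 3]].
At the point, J = [[-4.000, 2.000], [8.000, -25.000]].
det J = 84.000.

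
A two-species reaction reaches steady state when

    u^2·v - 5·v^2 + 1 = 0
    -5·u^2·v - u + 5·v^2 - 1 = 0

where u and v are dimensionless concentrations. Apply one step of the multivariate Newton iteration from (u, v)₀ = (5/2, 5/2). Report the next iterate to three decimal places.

At (5/2, 5/2): F = (-14.625, -50.375).
Jacobian J = [[2·u·v, u^2 - 10·v], [-10·u·v - 1, -5·u^2 + 10·v]].
At the point, J = [[12.500, -18.750], [-63.500, -6.250]] (det J = -1268.750).
Solving J·Δ = −F gives Δ = (-0.672, -1.228).
Then the next iterate is (u, v)₁ = (1.828, 1.272).

(1.828, 1.272)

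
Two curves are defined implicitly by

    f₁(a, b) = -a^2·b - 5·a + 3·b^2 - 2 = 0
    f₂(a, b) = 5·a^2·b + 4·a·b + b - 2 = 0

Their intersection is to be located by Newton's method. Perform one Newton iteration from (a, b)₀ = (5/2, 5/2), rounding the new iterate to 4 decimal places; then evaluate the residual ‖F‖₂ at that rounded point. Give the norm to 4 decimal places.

30.4070

At (5/2, 5/2): F = (-11.3750, 103.6250).
Jacobian J = [[-2·a·b - 5, -a^2 + 6·b], [10·a·b + 4·b, 5·a^2 + 4·a + 1]].
At the point, J = [[-17.5000, 8.7500], [72.5000, 42.2500]] (det J = -1373.7500).
Solving J·Δ = −F gives Δ = (-1.0099, -0.7197).
Then the next iterate is (a, b)₁ = (1.4901, 1.7803).
Re-evaluating at (1.4901, 1.7803): F = (-3.895070, 30.156473), so ‖F‖₂ = 30.4070.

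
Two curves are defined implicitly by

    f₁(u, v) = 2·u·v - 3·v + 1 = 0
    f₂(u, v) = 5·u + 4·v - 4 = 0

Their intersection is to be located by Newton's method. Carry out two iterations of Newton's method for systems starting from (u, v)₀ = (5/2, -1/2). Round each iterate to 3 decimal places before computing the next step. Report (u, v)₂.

At (5/2, -1/2): F = (0.000, 6.500).
Jacobian J = [[2·v, 2·u - 3], [5, 4]].
At the point, J = [[-1.000, 2.000], [5.000, 4.000]] (det J = -14.000).
Solving J·Δ = −F gives Δ = (-0.929, -0.464).
Then the next iterate is (u, v)₁ = (1.571, -0.964).
Round to (1.571, -0.964) and repeat: F = (0.86311, -0.001), J = [[-1.928, 0.142], [5.000, 4.000]].
Δ = (0.410, -0.512), so (u, v)₂ = (1.981, -1.476).

(1.981, -1.476)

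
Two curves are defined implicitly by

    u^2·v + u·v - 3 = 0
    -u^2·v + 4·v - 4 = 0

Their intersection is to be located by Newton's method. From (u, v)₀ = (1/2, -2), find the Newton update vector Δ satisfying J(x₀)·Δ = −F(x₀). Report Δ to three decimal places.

At (1/2, -2): F = (-4.500, -11.500).
Jacobian J = [[2·u·v + v, u^2 + u], [-2·u·v, -u^2 + 4]].
At the point, J = [[-4.000, 0.750], [2.000, 3.750]] (det J = -16.500).
Solving J·Δ = −F gives Δ = (-0.500, 3.333).

(-0.500, 3.333)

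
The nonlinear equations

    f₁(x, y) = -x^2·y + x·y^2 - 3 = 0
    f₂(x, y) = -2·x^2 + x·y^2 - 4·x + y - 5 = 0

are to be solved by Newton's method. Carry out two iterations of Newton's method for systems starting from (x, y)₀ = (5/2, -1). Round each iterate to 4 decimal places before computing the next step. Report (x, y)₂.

(-0.7036, -4.2669)

At (5/2, -1): F = (5.7500, -26.0000).
Jacobian J = [[-2·x·y + y^2, -x^2 + 2·x·y], [-4·x + y^2 - 4, 2·x·y + 1]].
At the point, J = [[6.0000, -11.2500], [-13.0000, -4.0000]] (det J = -170.2500).
Solving J·Δ = −F gives Δ = (-1.8532, -0.4772).
Then the next iterate is (x, y)₁ = (0.6468, -1.4772).
Round to (0.6468, -1.4772) and repeat: F = (-0.970618, -8.489705), J = [[4.093026, -2.329256], [-4.405080, -0.910906]].
Δ = (-1.3504, -2.7897), so (x, y)₂ = (-0.7036, -4.2669).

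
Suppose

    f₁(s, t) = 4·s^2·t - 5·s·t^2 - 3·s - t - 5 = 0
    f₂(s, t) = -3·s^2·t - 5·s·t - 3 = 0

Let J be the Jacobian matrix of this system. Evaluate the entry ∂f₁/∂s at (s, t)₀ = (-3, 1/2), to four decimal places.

-16.2500

∂f₁/∂s = 8·s·t - 5·t^2 - 3.
At (-3, 1/2) this is -16.2500.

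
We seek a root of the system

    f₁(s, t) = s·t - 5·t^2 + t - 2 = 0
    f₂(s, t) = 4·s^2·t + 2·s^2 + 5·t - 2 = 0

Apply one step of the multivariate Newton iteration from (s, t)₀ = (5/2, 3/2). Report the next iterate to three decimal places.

At (5/2, 3/2): F = (-8.000, 55.500).
Jacobian J = [[t, s - 10·t + 1], [8·s·t + 4·s, 4·s^2 + 5]].
At the point, J = [[1.500, -11.500], [40.000, 30.000]] (det J = 505.000).
Solving J·Δ = −F gives Δ = (-0.789, -0.799).
Then the next iterate is (s, t)₁ = (1.711, 0.701).

(1.711, 0.701)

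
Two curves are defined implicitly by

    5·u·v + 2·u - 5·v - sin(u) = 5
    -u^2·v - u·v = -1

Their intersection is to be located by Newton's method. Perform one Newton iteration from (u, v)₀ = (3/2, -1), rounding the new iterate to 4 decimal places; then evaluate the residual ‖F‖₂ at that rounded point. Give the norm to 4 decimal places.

At (3/2, -1): F = (-5.497495, 4.7500).
Jacobian J = [[5·v - cos(u) + 2, 5·u - 5], [-2·u·v - v, -u^2 - u]].
At the point, J = [[-3.070737, 2.5000], [4.0000, -3.7500]] (det J = 1.515265).
Solving J·Δ = −F gives Δ = (-5.7684, -4.8863).
Then the next iterate is (u, v)₁ = (-4.2684, -5.8863).
Re-evaluating at (-4.2684, -5.8863): F = (140.617069, 83.118821), so ‖F‖₂ = 163.3459.

163.3459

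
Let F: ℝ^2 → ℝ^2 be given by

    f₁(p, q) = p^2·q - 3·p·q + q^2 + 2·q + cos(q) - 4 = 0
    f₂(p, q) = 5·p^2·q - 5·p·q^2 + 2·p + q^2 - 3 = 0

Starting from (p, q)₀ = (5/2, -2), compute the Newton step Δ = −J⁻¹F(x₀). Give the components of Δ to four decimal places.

(-0.8486, 0.6316)

At (5/2, -2): F = (-1.916147, -106.5000).
Jacobian J = [[2·p·q - 3·q, p^2 - 3·p + 2·q - sin(q) + 2], [10·p·q - 5·q^2 + 2, 5·p^2 - 10·p·q + 2·q]].
At the point, J = [[-4.0000, -2.340703], [-68.0000, 77.2500]] (det J = -468.167775).
Solving J·Δ = −F gives Δ = (-0.8486, 0.6316).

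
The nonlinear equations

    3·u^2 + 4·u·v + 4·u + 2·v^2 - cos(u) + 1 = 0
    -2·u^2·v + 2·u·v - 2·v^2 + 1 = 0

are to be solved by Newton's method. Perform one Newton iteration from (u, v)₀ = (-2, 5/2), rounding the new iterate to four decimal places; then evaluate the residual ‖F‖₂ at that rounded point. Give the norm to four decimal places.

17.2843

At (-2, 5/2): F = (-2.083853, -41.5000).
Jacobian J = [[6·u + 4·v + sin(u) + 4, 4·u + 4·v], [-4·u·v + 2·v, -2·u^2 + 2·u - 4·v]].
At the point, J = [[1.090703, 2.0000], [25.0000, -22.0000]] (det J = -73.995457).
Solving J·Δ = −F gives Δ = (1.7413, 0.0923).
Then the next iterate is (u, v)₁ = (-0.2587, 2.5923).
Re-evaluating at (-0.2587, 2.5923): F = (9.956780, -14.128278), so ‖F‖₂ = 17.2843.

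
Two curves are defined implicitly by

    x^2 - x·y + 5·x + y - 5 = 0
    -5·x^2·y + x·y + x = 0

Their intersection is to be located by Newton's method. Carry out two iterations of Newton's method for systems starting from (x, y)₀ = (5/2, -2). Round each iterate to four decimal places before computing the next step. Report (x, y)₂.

At (5/2, -2): F = (16.7500, 60.0000).
Jacobian J = [[2·x - y + 5, -x + 1], [-10·x·y + y + 1, -5·x^2 + x]].
At the point, J = [[12.0000, -1.5000], [49.0000, -28.7500]] (det J = -271.5000).
Solving J·Δ = −F gives Δ = (-1.4422, -0.3711).
Then the next iterate is (x, y)₁ = (1.0578, -2.3711).
Round to (1.0578, -2.3711) and repeat: F = (1.544990, 11.815254), J = [[9.4867, -0.0578], [23.710396, -4.536904]].
Δ = (-0.1518, 1.8108), so (x, y)₂ = (0.9060, -0.5603).

(0.9060, -0.5603)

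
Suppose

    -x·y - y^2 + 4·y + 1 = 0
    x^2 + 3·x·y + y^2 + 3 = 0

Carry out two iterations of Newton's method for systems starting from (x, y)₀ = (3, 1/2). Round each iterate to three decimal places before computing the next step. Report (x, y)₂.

(5.630, -2.326)

At (3, 1/2): F = (1.250, 16.750).
Jacobian J = [[-y, -x - 2·y + 4], [2·x + 3·y, 3·x + 2·y]].
At the point, J = [[-0.500, 0.000], [7.500, 10.000]] (det J = -5.000).
Solving J·Δ = −F gives Δ = (2.500, -3.550).
Then the next iterate is (x, y)₁ = (5.500, -3.050).
Round to (5.500, -3.050) and repeat: F = (-3.72750, -7.77250), J = [[3.050, 4.600], [1.850, 10.400]].
Δ = (0.130, 0.724), so (x, y)₂ = (5.630, -2.326).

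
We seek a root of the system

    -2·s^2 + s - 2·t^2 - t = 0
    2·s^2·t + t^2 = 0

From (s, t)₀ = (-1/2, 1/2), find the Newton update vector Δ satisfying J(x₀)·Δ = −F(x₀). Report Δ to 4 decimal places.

(1.0000, 0.3333)

At (-1/2, 1/2): F = (-2.0000, 0.5000).
Jacobian J = [[-4·s + 1, -4·t - 1], [4·s·t, 2·s^2 + 2·t]].
At the point, J = [[3.0000, -3.0000], [-1.0000, 1.5000]] (det J = 1.5000).
Solving J·Δ = −F gives Δ = (1.0000, 0.3333).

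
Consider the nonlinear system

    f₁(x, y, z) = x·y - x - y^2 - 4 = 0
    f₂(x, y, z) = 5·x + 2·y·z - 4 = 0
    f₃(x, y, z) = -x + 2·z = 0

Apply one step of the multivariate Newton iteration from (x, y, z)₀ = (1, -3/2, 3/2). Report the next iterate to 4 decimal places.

(-0.1279, -0.0174, -0.0640)

At (1, -3/2, 3/2): F = (-8.7500, -3.5000, 2.0000).
Jacobian J = [[y - 1, x - 2·y, 0], [5, 2·z, 2·y], [-1, 0, 2]].
At the point, J = [[-2.5000, 4.0000, 0.0000], [5.0000, 3.0000, -3.0000], [-1.0000, 0.0000, 2.0000]] (det J = -43.0000).
Solving J·Δ = −F gives Δ = (-1.1279, 1.4826, -1.5640).
Then the next iterate is (x, y, z)₁ = (-0.1279, -0.0174, -0.0640).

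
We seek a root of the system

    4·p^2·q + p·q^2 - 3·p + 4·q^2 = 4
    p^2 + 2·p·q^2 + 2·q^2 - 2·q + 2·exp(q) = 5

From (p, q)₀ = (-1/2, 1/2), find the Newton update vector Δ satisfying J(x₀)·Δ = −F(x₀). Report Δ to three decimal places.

(0.846, 1.143)

At (-1/2, 1/2): F = (-1.125, -2.20256).
Jacobian J = [[8·p·q + q^2 - 3, 4·p^2 + 2·p·q + 8·q], [2·p + 2·q^2, 4·p·q + 4·q + 2·exp(q) - 2]].
At the point, J = [[-4.750, 4.500], [-0.500, 2.29744]] (det J = -8.66285).
Solving J·Δ = −F gives Δ = (0.846, 1.143).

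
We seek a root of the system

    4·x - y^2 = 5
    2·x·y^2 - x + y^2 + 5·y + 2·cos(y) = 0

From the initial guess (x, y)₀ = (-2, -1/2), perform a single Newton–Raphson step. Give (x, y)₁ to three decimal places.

(1.281, -0.373)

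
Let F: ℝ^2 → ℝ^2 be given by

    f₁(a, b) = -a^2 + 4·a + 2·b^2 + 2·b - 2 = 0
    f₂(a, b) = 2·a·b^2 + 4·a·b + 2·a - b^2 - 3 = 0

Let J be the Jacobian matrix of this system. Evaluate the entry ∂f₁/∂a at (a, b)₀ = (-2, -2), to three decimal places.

∂f₁/∂a = -2·a + 4.
At (-2, -2) this is 8.000.

8.000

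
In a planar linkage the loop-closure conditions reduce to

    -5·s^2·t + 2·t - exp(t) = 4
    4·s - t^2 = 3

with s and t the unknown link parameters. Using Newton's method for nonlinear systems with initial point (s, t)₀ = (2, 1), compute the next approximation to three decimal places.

At (2, 1): F = (-24.71828, 4.000).
Jacobian J = [[-10·s·t, -5·s^2 - exp(t) + 2], [4, -2·t]].
At the point, J = [[-20.000, -20.71828], [4.000, -2.000]] (det J = 122.87313).
Solving J·Δ = −F gives Δ = (-1.077, -0.154).
Then the next iterate is (s, t)₁ = (0.923, 0.846).

(0.923, 0.846)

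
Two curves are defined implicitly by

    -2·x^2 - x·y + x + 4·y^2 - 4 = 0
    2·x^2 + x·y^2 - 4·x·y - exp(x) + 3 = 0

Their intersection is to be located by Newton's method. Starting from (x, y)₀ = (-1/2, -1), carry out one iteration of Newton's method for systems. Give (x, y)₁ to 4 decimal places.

At (-1/2, -1): F = (-1.5000, 0.393469).
Jacobian J = [[-4·x - y + 1, -x + 8·y], [4·x + y^2 - 4·y - exp(x), 2·x·y - 4·x]].
At the point, J = [[4.0000, -7.5000], [2.393469, 3.0000]] (det J = 29.951020).
Solving J·Δ = −F gives Δ = (0.0517, -0.1724).
Then the next iterate is (x, y)₁ = (-0.4483, -1.1724).

(-0.4483, -1.1724)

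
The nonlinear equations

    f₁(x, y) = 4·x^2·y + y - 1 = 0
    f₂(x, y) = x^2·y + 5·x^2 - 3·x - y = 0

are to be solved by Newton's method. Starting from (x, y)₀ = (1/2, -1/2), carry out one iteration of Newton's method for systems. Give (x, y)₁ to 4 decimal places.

(1.3333, 1.3333)

At (1/2, -1/2): F = (-2.0000, 0.1250).
Jacobian J = [[8·x·y, 4·x^2 + 1], [2·x·y + 10·x - 3, x^2 - 1]].
At the point, J = [[-2.0000, 2.0000], [1.5000, -0.7500]] (det J = -1.5000).
Solving J·Δ = −F gives Δ = (0.8333, 1.8333).
Then the next iterate is (x, y)₁ = (1.3333, 1.3333).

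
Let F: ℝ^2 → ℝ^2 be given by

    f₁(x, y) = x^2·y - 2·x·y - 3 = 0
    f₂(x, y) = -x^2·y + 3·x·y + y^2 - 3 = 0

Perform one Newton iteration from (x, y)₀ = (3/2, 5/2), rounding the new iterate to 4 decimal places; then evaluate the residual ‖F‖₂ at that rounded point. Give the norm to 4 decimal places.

2.1137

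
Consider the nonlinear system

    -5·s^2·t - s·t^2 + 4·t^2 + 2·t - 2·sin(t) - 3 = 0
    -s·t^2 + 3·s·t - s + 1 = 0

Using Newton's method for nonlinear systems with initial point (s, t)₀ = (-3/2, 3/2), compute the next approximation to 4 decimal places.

At (-3/2, 3/2): F = (-6.494990, -0.8750).
Jacobian J = [[-10·s·t - t^2, -5·s^2 - 2·s·t + 8·t - 2·cos(t) + 2], [-t^2 + 3·t - 1, -2·s·t + 3·s]].
At the point, J = [[20.2500, 7.108526], [1.2500, 0.0000]] (det J = -8.885657).
Solving J·Δ = −F gives Δ = (0.7000, -1.0804).
Then the next iterate is (s, t)₁ = (-0.8000, 0.4196).

(-0.8000, 0.4196)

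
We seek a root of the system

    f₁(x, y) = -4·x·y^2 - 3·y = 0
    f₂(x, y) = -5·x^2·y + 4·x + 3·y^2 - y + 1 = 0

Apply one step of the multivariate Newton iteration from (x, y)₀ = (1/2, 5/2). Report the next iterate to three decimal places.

(0.394, 1.165)

At (1/2, 5/2): F = (-20.000, 16.125).
Jacobian J = [[-4·y^2, -8·x·y - 3], [-10·x·y + 4, -5·x^2 + 6·y - 1]].
At the point, J = [[-25.000, -13.000], [-8.500, 12.750]] (det J = -429.250).
Solving J·Δ = −F gives Δ = (-0.106, -1.335).
Then the next iterate is (x, y)₁ = (0.394, 1.165).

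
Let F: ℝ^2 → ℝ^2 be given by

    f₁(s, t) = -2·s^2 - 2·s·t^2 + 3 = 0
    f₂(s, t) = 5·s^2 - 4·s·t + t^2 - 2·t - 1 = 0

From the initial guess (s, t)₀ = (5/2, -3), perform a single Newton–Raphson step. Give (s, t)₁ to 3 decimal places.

At (5/2, -3): F = (-54.500, 75.250).
Jacobian J = [[-4·s - 2·t^2, -4·s·t], [10·s - 4·t, -4·s + 2·t - 2]].
At the point, J = [[-28.000, 30.000], [37.000, -18.000]] (det J = -606.000).
Solving J·Δ = −F gives Δ = (-2.106, -0.149).
Then the next iterate is (s, t)₁ = (0.394, -3.149).

(0.394, -3.149)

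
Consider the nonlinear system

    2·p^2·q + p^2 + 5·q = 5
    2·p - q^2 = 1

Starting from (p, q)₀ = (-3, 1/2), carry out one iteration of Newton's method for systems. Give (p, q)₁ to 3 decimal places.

At (-3, 1/2): F = (15.500, -7.250).
Jacobian J = [[4·p·q + 2·p, 2·p^2 + 5], [2, -2·q]].
At the point, J = [[-12.000, 23.000], [2.000, -1.000]] (det J = -34.000).
Solving J·Δ = −F gives Δ = (4.449, 1.647).
Then the next iterate is (p, q)₁ = (1.449, 2.147).

(1.449, 2.147)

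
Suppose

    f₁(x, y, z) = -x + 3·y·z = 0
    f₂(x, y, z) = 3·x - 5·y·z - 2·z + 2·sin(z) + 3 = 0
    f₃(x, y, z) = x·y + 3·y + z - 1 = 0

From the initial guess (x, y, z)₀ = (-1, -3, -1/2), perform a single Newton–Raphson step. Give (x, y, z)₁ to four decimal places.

(-2.1971, -1.2738, -0.0436)

At (-1, -3, -1/2): F = (5.5000, -7.458851, -7.5000).
Jacobian J = [[-1, 3·z, 3·y], [3, -5·z, -5·y + 2·cos(z) - 2], [y, x + 3, 1]].
At the point, J = [[-1.0000, -1.5000, -9.0000], [3.0000, 2.5000, 14.755165], [-3.0000, 2.0000, 1.0000]] (det J = -23.591427).
Solving J·Δ = −F gives Δ = (-1.1971, 1.7262, 0.4564).
Then the next iterate is (x, y, z)₁ = (-2.1971, -1.2738, -0.0436).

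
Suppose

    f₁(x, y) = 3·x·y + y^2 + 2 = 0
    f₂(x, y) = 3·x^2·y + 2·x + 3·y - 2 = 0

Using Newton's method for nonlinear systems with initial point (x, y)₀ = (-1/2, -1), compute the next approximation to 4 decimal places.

At (-1/2, -1): F = (4.5000, -6.7500).
Jacobian J = [[3·y, 3·x + 2·y], [6·x·y + 2, 3·x^2 + 3]].
At the point, J = [[-3.0000, -3.5000], [5.0000, 3.7500]] (det J = 6.2500).
Solving J·Δ = −F gives Δ = (1.0800, 0.3600).
Then the next iterate is (x, y)₁ = (0.5800, -0.6400).

(0.5800, -0.6400)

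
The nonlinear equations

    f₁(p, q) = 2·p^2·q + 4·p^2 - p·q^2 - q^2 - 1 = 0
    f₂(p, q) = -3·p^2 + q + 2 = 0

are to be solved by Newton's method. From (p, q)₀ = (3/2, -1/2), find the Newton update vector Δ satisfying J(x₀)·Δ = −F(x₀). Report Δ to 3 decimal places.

At (3/2, -1/2): F = (5.125, -5.250).
Jacobian J = [[4·p·q + 8·p - q^2, 2·p^2 - 2·p·q - 2·q], [-6·p, 1]].
At the point, J = [[8.750, 7.000], [-9.000, 1.000]] (det J = 71.750).
Solving J·Δ = −F gives Δ = (-0.584, -0.003).

(-0.584, -0.003)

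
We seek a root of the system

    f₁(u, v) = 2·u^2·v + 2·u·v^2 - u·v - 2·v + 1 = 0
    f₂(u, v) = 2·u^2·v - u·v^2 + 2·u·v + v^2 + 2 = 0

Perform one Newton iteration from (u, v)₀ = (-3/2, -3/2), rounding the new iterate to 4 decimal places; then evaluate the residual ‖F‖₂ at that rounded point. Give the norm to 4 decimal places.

3.1841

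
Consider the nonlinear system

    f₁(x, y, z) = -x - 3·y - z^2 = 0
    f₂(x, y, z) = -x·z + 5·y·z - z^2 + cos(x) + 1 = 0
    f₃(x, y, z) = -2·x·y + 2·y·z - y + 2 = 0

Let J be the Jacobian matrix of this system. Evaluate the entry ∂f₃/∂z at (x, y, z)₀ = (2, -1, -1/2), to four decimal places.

-2.0000

∂f₃/∂z = 2·y.
At (2, -1, -1/2) this is -2.0000.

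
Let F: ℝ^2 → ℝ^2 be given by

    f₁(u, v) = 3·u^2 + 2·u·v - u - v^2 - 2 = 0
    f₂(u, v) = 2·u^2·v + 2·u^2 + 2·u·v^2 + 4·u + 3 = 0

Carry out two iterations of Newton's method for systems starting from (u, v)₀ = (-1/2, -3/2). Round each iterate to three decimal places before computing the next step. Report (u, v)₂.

(-0.596, -0.794)

At (-1/2, -3/2): F = (-1.500, -1.500).
Jacobian J = [[6·u + 2·v - 1, 2·u - 2·v], [4·u·v + 4·u + 2·v^2 + 4, 2·u^2 + 4·u·v]].
At the point, J = [[-7.000, 2.000], [9.500, 3.500]] (det J = -43.500).
Solving J·Δ = −F gives Δ = (-0.052, 0.569).
Then the next iterate is (u, v)₁ = (-0.552, -0.931).
Round to (-0.552, -0.931) and repeat: F = (-0.37282, -0.12285), J = [[-6.174, 0.758], [5.58117, 2.66506]].
Δ = (-0.044, 0.137), so (u, v)₂ = (-0.596, -0.794).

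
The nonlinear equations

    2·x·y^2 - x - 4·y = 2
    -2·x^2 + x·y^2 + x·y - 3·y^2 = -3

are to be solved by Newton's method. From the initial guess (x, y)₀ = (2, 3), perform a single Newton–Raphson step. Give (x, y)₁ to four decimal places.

At (2, 3): F = (20.0000, -8.0000).
Jacobian J = [[2·y^2 - 1, 4·x·y - 4], [-4·x + y^2 + y, 2·x·y + x - 6·y]].
At the point, J = [[17.0000, 20.0000], [4.0000, -4.0000]] (det J = -148.0000).
Solving J·Δ = −F gives Δ = (0.5405, -1.4595).
Then the next iterate is (x, y)₁ = (2.5405, 1.5405).

(2.5405, 1.5405)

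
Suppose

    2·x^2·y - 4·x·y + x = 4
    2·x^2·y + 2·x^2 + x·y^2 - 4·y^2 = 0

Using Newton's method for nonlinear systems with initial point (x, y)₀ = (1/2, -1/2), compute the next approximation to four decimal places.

At (1/2, -1/2): F = (-2.7500, -0.6250).
Jacobian J = [[4·x·y - 4·y + 1, 2·x^2 - 4·x], [4·x·y + 4·x + y^2, 2·x^2 + 2·x·y - 8·y]].
At the point, J = [[2.0000, -1.5000], [1.2500, 4.0000]] (det J = 9.8750).
Solving J·Δ = −F gives Δ = (1.2089, -0.2215).
Then the next iterate is (x, y)₁ = (1.7089, -0.7215).

(1.7089, -0.7215)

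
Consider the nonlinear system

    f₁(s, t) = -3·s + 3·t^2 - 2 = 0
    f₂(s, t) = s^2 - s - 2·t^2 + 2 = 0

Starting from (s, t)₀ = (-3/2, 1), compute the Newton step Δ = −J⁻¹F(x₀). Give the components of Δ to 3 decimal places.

At (-3/2, 1): F = (5.500, 3.750).
Jacobian J = [[-3, 6·t], [2·s - 1, -4·t]].
At the point, J = [[-3.000, 6.000], [-4.000, -4.000]] (det J = 36.000).
Solving J·Δ = −F gives Δ = (1.236, -0.299).

(1.236, -0.299)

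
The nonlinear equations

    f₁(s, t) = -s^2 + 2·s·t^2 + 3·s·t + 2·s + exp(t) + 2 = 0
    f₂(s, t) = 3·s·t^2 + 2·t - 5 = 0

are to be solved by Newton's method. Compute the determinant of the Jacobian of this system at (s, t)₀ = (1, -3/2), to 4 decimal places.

18.7439

J = [[-2·s + 2·t^2 + 3·t + 2, 4·s·t + 3·s + exp(t)], [3·t^2, 6·s·t + 2]].
At the point, J = [[0.0000, -2.776870], [6.7500, -7.0000]].
det J = 18.7439.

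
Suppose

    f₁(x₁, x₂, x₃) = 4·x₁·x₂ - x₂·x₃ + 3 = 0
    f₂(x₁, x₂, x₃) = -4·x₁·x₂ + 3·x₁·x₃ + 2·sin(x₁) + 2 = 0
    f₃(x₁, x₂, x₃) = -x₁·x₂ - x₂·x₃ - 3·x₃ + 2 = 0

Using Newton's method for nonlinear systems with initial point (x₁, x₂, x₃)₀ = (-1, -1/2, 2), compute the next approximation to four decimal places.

At (-1, -1/2, 2): F = (6.0000, -7.682942, -3.5000).
Jacobian J = [[4·x₂, 4·x₁ - x₃, -x₂], [-4·x₂ + 3·x₃ + 2·cos(x₁), -4·x₁, 3·x₁], [-x₂, -x₁ - x₃, -x₂ - 3]].
At the point, J = [[-2.0000, -6.0000, 0.5000], [9.080605, 4.0000, -3.0000], [0.5000, -1.0000, -2.5000]] (det J = -106.749371).
Solving J·Δ = −F gives Δ = (-0.1397, 0.8977, -1.7870).
Then the next iterate is (x₁, x₂, x₃)₁ = (-1.1397, 0.3977, 0.2130).

(-1.1397, 0.3977, 0.2130)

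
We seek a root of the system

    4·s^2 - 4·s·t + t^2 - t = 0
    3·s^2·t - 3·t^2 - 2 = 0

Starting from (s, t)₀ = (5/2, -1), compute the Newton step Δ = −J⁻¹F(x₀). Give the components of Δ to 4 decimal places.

(-1.5213, 0.0376)

At (5/2, -1): F = (37.0000, -23.7500).
Jacobian J = [[8·s - 4·t, -4·s + 2·t - 1], [6·s·t, 3·s^2 - 6·t]].
At the point, J = [[24.0000, -13.0000], [-15.0000, 24.7500]] (det J = 399.0000).
Solving J·Δ = −F gives Δ = (-1.5213, 0.0376).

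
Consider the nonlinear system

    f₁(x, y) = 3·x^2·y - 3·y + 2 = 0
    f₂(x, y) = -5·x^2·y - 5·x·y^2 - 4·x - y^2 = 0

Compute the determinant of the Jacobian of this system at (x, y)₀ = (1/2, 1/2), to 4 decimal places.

J = [[6·x·y, 3·x^2 - 3], [-10·x·y - 5·y^2 - 4, -5·x^2 - 10·x·y - 2·y]].
At the point, J = [[1.5000, -2.2500], [-7.7500, -4.7500]].
det J = -24.5625.

-24.5625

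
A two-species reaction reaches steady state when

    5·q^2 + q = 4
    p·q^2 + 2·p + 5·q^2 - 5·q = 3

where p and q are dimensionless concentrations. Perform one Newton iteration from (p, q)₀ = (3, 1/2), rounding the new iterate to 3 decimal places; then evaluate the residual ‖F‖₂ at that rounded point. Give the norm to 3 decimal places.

At (3, 1/2): F = (-2.250, 2.500).
Jacobian J = [[0, 10·q + 1], [q^2 + 2, 2·p·q + 10·q - 5]].
At the point, J = [[0.000, 6.000], [2.250, 3.000]] (det J = -13.500).
Solving J·Δ = −F gives Δ = (-1.611, 0.375).
Then the next iterate is (p, q)₁ = (1.389, 0.875).
Re-evaluating at (1.389, 0.875): F = (0.70312, 0.29458), so ‖F‖₂ = 0.762.

0.762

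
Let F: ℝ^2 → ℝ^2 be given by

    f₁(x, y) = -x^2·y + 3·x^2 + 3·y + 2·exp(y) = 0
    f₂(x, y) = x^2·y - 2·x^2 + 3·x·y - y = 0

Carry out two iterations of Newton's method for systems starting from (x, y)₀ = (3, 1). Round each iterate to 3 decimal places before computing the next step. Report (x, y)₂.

At (3, 1): F = (26.43656, -1.000).
Jacobian J = [[-2·x·y + 6·x, -x^2 + 2·exp(y) + 3], [2·x·y - 4·x + 3·y, x^2 + 3·x - 1]].
At the point, J = [[12.000, -0.56344], [-3.000, 17.000]] (det J = 202.30969).
Solving J·Δ = −F gives Δ = (-2.219, -0.333).
Then the next iterate is (x, y)₁ = (0.781, 0.667).
Round to (0.781, 0.667) and repeat: F = (7.32081, 0.08270), J = [[3.64415, 6.28681], [-0.08115, 1.95296]].
Δ = (-1.806, -0.117), so (x, y)₂ = (-1.025, 0.550).

(-1.025, 0.550)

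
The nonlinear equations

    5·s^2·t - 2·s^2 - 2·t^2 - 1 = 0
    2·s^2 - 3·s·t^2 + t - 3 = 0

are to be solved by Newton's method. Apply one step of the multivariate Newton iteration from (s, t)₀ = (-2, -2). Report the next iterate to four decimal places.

(-0.9798, -1.7132)

At (-2, -2): F = (-57.0000, 27.0000).
Jacobian J = [[10·s·t - 4·s, 5·s^2 - 4·t], [4·s - 3·t^2, -6·s·t + 1]].
At the point, J = [[48.0000, 28.0000], [-20.0000, -23.0000]] (det J = -544.0000).
Solving J·Δ = −F gives Δ = (1.0202, 0.2868).
Then the next iterate is (s, t)₁ = (-0.9798, -1.7132).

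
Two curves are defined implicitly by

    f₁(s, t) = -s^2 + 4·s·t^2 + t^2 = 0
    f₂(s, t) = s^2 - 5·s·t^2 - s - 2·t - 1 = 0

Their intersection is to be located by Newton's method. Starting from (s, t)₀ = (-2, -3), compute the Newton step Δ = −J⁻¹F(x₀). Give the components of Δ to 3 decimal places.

(-0.232, 1.816)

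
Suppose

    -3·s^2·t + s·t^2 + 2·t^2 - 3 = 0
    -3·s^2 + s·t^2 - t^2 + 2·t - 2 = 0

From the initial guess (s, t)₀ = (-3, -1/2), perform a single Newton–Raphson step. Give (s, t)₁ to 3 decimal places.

(-1.236, -0.699)

At (-3, -1/2): F = (10.250, -31.000).
Jacobian J = [[-6·s·t + t^2, -3·s^2 + 2·s·t + 4·t], [-6·s + t^2, 2·s·t - 2·t + 2]].
At the point, J = [[-8.750, -26.000], [18.250, 6.000]] (det J = 422.000).
Solving J·Δ = −F gives Δ = (1.764, -0.199).
Then the next iterate is (s, t)₁ = (-1.236, -0.699).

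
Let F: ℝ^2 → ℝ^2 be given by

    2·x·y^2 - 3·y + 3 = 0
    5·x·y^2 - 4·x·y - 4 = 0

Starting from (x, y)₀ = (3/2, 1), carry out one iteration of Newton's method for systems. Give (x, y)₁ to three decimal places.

(-0.800, 1.533)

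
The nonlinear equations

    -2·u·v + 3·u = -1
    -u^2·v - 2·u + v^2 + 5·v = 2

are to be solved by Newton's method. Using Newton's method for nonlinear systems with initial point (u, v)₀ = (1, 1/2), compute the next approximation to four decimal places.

At (1, 1/2): F = (3.0000, -1.7500).
Jacobian J = [[-2·v + 3, -2·u], [-2·u·v - 2, -u^2 + 2·v + 5]].
At the point, J = [[2.0000, -2.0000], [-3.0000, 5.0000]] (det J = 4.0000).
Solving J·Δ = −F gives Δ = (-2.8750, -1.3750).
Then the next iterate is (u, v)₁ = (-1.8750, -0.8750).

(-1.8750, -0.8750)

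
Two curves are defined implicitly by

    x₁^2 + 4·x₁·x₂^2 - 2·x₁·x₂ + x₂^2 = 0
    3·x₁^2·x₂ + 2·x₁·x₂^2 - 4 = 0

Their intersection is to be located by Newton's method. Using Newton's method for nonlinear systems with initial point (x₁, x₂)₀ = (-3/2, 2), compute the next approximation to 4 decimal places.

(-1.4117, 1.3556)

At (-3/2, 2): F = (-11.7500, -2.5000).
Jacobian J = [[2·x₁ + 4·x₂^2 - 2·x₂, 8·x₁·x₂ - 2·x₁ + 2·x₂], [6·x₁·x₂ + 2·x₂^2, 3·x₁^2 + 4·x₁·x₂]].
At the point, J = [[9.0000, -17.0000], [-10.0000, -5.2500]] (det J = -217.2500).
Solving J·Δ = −F gives Δ = (0.0883, -0.6444).
Then the next iterate is (x₁, x₂)₁ = (-1.4117, 1.3556).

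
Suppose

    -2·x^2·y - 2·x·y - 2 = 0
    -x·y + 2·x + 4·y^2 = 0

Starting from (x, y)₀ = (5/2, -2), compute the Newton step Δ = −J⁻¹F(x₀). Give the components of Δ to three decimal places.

At (5/2, -2): F = (33.000, 26.000).
Jacobian J = [[-4·x·y - 2·y, -2·x^2 - 2·x], [-y + 2, -x + 8·y]].
At the point, J = [[24.000, -17.500], [4.000, -18.500]] (det J = -374.000).
Solving J·Δ = −F gives Δ = (-0.416, 1.316).

(-0.416, 1.316)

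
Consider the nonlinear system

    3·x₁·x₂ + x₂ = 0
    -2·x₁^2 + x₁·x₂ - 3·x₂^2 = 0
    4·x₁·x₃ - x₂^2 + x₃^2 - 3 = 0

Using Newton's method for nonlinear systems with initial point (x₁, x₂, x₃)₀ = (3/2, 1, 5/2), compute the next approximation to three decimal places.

At (3/2, 1, 5/2): F = (5.500, -6.000, 17.250).
Jacobian J = [[3·x₂, 3·x₁ + 1, 0], [-4·x₁ + x₂, x₁ - 6·x₂, 0], [4·x₃, -2·x₂, 4·x₁ + 2·x₃]].
At the point, J = [[3.000, 5.500, 0.000], [-5.000, -4.500, 0.000], [10.000, -2.000, 11.000]] (det J = 154.000).
Solving J·Δ = −F gives Δ = (-0.589, -0.679, -1.156).
Then the next iterate is (x₁, x₂, x₃)₁ = (0.911, 0.321, 1.344).

(0.911, 0.321, 1.344)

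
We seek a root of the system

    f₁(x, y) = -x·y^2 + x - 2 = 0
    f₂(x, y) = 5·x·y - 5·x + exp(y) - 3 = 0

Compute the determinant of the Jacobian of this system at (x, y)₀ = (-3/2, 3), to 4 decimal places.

-190.6843

J = [[-y^2 + 1, -2·x·y], [5·y - 5, 5·x + exp(y)]].
At the point, J = [[-8.0000, 9.0000], [10.0000, 12.585537]].
det J = -190.6843.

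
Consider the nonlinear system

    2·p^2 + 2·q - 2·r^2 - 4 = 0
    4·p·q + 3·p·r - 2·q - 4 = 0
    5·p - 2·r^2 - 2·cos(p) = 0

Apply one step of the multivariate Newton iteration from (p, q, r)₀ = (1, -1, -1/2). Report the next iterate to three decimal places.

(0.633, 2.468, -0.984)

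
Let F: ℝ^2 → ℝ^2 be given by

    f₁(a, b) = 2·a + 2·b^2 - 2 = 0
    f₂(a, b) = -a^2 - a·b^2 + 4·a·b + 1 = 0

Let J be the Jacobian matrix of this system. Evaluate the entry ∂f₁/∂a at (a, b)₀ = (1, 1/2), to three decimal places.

2.000

∂f₁/∂a = 2.
At (1, 1/2) this is 2.000.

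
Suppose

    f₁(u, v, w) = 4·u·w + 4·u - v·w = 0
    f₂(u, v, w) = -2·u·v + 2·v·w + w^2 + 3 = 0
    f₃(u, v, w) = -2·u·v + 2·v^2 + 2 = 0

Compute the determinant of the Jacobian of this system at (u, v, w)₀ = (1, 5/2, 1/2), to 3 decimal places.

J = [[4·w + 4, -w, 4·u - v], [-2·v, -2·u + 2·w, 2·v + 2·w], [-2·v, -2·u + 4·v, 0]].
At the point, J = [[6.000, -0.500, 1.500], [-5.000, -1.000, 6.000], [-5.000, 8.000, 0.000]].
det J = -340.500.

-340.500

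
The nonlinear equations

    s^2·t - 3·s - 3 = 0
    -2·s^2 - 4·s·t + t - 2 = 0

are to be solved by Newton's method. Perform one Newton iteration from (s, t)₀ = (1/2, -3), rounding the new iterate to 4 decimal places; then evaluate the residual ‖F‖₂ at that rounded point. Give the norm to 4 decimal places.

88.5918

At (1/2, -3): F = (-5.2500, 0.5000).
Jacobian J = [[2·s·t - 3, s^2], [-4·s - 4·t, -4·s + 1]].
At the point, J = [[-6.0000, 0.2500], [10.0000, -1.0000]] (det J = 3.5000).
Solving J·Δ = −F gives Δ = (-1.4643, -14.1429).
Then the next iterate is (s, t)₁ = (-0.9643, -17.1429).
Re-evaluating at (-0.9643, -17.1429): F = (-16.047845, -87.126243), so ‖F‖₂ = 88.5918.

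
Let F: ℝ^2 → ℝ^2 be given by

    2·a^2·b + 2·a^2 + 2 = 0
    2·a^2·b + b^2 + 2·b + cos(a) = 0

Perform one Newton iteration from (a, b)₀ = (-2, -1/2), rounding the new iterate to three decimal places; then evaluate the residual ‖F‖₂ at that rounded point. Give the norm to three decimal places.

2.534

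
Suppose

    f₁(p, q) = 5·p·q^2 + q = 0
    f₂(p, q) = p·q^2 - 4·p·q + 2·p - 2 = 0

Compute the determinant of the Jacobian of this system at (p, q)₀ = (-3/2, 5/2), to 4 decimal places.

-110.7500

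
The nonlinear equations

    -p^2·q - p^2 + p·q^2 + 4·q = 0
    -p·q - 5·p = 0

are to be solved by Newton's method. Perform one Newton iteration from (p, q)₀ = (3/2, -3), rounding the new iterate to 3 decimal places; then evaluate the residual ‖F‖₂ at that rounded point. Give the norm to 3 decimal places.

4.206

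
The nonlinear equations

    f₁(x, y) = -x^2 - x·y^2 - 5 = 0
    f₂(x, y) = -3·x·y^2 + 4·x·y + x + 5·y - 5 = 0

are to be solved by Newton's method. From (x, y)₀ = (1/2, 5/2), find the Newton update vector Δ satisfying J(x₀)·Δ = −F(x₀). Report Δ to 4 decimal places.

At (1/2, 5/2): F = (-8.3750, 3.6250).
Jacobian J = [[-2·x - y^2, -2·x·y], [-3·y^2 + 4·y + 1, -6·x·y + 4·x + 5]].
At the point, J = [[-7.2500, -2.5000], [-7.7500, -0.5000]] (det J = -15.7500).
Solving J·Δ = −F gives Δ = (0.8413, -5.7897).

(0.8413, -5.7897)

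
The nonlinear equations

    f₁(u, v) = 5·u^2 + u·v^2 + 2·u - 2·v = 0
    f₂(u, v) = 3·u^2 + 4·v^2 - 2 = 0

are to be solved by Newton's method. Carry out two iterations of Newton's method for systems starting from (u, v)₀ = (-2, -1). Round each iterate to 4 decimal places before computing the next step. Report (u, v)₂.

At (-2, -1): F = (16.0000, 14.0000).
Jacobian J = [[10·u + v^2 + 2, 2·u·v - 2], [6·u, 8·v]].
At the point, J = [[-17.0000, 2.0000], [-12.0000, -8.0000]] (det J = 160.0000).
Solving J·Δ = −F gives Δ = (0.9750, 0.2875).
Then the next iterate is (u, v)₁ = (-1.0250, -0.7125).
Round to (-1.0250, -0.7125) and repeat: F = (4.107777, 3.1825), J = [[-7.742344, -0.539375], [-6.1500, -5.7000]].
Δ = (0.5316, -0.0153), so (u, v)₂ = (-0.4934, -0.7278).

(-0.4934, -0.7278)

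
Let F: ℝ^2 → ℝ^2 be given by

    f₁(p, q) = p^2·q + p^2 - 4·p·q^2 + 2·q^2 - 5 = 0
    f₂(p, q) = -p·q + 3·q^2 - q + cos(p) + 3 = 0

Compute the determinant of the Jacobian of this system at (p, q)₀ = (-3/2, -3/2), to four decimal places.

118.0705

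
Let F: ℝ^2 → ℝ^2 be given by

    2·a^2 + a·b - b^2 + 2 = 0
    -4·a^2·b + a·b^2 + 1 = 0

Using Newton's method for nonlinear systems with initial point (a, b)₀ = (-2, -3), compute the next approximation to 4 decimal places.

(-1.2400, -2.6600)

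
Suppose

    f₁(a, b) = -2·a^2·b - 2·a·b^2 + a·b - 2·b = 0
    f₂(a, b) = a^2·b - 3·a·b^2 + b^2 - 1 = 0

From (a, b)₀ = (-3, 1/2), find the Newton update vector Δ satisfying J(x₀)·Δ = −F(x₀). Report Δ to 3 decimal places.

(1.751, 0.030)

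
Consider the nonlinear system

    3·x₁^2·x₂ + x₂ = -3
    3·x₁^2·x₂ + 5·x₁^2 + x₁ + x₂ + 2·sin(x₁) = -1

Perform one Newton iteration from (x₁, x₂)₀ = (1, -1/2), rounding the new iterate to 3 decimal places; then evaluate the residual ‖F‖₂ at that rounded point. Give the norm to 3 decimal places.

At (1, -1/2): F = (1.000, 6.68294).
Jacobian J = [[6·x₁·x₂, 3·x₁^2 + 1], [6·x₁·x₂ + 10·x₁ + 2·cos(x₁) + 1, 3·x₁^2 + 1]].
At the point, J = [[-3.000, 4.000], [9.08060, 4.000]] (det J = -48.32242).
Solving J·Δ = −F gives Δ = (-0.470, -0.603).
Then the next iterate is (x₁, x₂)₁ = (0.530, -1.103).
Re-evaluating at (0.530, -1.103): F = (0.96750, 1.91307), so ‖F‖₂ = 2.144.

2.144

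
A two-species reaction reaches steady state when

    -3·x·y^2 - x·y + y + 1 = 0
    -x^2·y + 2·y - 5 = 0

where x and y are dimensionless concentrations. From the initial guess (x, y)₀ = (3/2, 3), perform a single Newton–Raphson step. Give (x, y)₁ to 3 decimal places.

(0.884, 2.181)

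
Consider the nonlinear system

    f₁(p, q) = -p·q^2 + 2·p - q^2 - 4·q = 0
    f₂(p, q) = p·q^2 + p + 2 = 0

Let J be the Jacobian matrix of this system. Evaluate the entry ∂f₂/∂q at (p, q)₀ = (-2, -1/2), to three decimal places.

2.000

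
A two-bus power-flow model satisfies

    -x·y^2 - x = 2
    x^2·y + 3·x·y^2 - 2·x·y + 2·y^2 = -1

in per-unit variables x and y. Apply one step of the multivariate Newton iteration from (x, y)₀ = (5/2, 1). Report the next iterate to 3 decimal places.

(-5.405, 2.762)

At (5/2, 1): F = (-7.000, 11.750).
Jacobian J = [[-y^2 - 1, -2·x·y], [2·x·y + 3·y^2 - 2·y, x^2 + 6·x·y - 2·x + 4·y]].
At the point, J = [[-2.000, -5.000], [6.000, 20.250]] (det J = -10.500).
Solving J·Δ = −F gives Δ = (-7.905, 1.762).
Then the next iterate is (x, y)₁ = (-5.405, 2.762).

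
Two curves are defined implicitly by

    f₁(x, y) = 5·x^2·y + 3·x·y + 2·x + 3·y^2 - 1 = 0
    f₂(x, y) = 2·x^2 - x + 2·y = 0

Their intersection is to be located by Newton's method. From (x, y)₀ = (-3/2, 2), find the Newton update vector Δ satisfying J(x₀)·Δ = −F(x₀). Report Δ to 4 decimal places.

(1.6562, 0.7966)

At (-3/2, 2): F = (21.5000, 10.0000).
Jacobian J = [[10·x·y + 3·y + 2, 5·x^2 + 3·x + 6·y], [4·x - 1, 2]].
At the point, J = [[-22.0000, 18.7500], [-7.0000, 2.0000]] (det J = 87.2500).
Solving J·Δ = −F gives Δ = (1.6562, 0.7966).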